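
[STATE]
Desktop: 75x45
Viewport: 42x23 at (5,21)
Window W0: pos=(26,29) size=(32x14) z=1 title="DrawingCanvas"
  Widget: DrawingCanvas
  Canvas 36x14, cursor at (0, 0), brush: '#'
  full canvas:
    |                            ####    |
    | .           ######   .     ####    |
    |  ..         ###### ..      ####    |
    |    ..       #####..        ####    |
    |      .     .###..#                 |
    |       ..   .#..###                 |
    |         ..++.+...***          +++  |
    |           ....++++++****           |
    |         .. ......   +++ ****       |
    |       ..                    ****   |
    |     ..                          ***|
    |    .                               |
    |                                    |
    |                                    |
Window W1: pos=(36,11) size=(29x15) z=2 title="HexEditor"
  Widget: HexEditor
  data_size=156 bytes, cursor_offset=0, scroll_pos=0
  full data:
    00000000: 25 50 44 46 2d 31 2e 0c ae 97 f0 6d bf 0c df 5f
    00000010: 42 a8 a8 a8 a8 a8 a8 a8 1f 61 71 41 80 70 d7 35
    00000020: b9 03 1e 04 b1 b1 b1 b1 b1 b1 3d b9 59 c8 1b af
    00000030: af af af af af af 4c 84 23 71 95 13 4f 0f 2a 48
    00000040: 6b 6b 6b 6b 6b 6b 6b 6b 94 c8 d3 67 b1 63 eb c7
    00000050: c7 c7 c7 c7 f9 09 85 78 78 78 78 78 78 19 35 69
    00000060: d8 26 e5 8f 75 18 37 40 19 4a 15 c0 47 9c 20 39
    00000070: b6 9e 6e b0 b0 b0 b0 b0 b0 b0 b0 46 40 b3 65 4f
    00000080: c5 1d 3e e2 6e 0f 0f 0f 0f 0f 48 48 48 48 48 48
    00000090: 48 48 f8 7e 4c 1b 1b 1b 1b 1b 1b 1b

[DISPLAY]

                               ┃00000070  
                               ┃00000080  
                               ┃00000090  
                               ┃          
                               ┗━━━━━━━━━━
                                          
                                          
                                          
                     ┏━━━━━━━━━━━━━━━━━━━━
                     ┃ DrawingCanvas      
                     ┠────────────────────
                     ┃+                   
                     ┃ .           ###### 
                     ┃  ..         ###### 
                     ┃    ..       #####..
                     ┃      .     .###..# 
                     ┃       ..   .#..### 
                     ┃         ..++.+...**
                     ┃           ....+++++
                     ┃         .. ......  
                     ┃       ..           
                     ┗━━━━━━━━━━━━━━━━━━━━
                                          


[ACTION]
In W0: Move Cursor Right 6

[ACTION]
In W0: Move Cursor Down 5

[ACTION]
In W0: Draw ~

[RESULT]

                               ┃00000070  
                               ┃00000080  
                               ┃00000090  
                               ┃          
                               ┗━━━━━━━━━━
                                          
                                          
                                          
                     ┏━━━━━━━━━━━━━━━━━━━━
                     ┃ DrawingCanvas      
                     ┠────────────────────
                     ┃                    
                     ┃ .           ###### 
                     ┃  ..         ###### 
                     ┃    ..       #####..
                     ┃      .     .###..# 
                     ┃      ~..   .#..### 
                     ┃         ..++.+...**
                     ┃           ....+++++
                     ┃         .. ......  
                     ┃       ..           
                     ┗━━━━━━━━━━━━━━━━━━━━
                                          


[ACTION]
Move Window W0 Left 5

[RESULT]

                               ┃00000070  
                               ┃00000080  
                               ┃00000090  
                               ┃          
                               ┗━━━━━━━━━━
                                          
                                          
                                          
                ┏━━━━━━━━━━━━━━━━━━━━━━━━━
                ┃ DrawingCanvas           
                ┠─────────────────────────
                ┃                         
                ┃ .           ######   .  
                ┃  ..         ###### ..   
                ┃    ..       #####..     
                ┃      .     .###..#      
                ┃      ~..   .#..###      
                ┃         ..++.+...***    
                ┃           ....++++++****
                ┃         .. ......   +++ 
                ┃       ..                
                ┗━━━━━━━━━━━━━━━━━━━━━━━━━
                                          


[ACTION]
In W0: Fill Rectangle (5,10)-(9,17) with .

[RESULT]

                               ┃00000070  
                               ┃00000080  
                               ┃00000090  
                               ┃          
                               ┗━━━━━━━━━━
                                          
                                          
                                          
                ┏━━━━━━━━━━━━━━━━━━━━━━━━━
                ┃ DrawingCanvas           
                ┠─────────────────────────
                ┃                         
                ┃ .           ######   .  
                ┃  ..         ###### ..   
                ┃    ..       #####..     
                ┃      .     .###..#      
                ┃      ~.. ........#      
                ┃         .........***    
                ┃          ........+++****
                ┃         .........   +++ 
                ┃       .. ........       
                ┗━━━━━━━━━━━━━━━━━━━━━━━━━
                                          


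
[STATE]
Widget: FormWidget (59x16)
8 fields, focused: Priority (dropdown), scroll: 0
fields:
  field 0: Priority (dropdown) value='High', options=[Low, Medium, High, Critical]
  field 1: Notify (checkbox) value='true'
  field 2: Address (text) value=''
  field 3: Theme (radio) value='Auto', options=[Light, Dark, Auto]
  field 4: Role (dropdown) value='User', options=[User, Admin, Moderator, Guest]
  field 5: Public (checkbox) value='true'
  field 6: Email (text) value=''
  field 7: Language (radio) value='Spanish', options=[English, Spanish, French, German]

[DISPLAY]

> Priority:   [High                                      ▼]
  Notify:     [x]                                          
  Address:    [                                           ]
  Theme:      ( ) Light  ( ) Dark  (●) Auto                
  Role:       [User                                      ▼]
  Public:     [x]                                          
  Email:      [                                           ]
  Language:   ( ) English  (●) Spanish  ( ) French  ( ) Ger
                                                           
                                                           
                                                           
                                                           
                                                           
                                                           
                                                           
                                                           


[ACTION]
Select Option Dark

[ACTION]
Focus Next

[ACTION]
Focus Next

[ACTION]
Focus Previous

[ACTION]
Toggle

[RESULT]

  Priority:   [High                                      ▼]
> Notify:     [ ]                                          
  Address:    [                                           ]
  Theme:      ( ) Light  ( ) Dark  (●) Auto                
  Role:       [User                                      ▼]
  Public:     [x]                                          
  Email:      [                                           ]
  Language:   ( ) English  (●) Spanish  ( ) French  ( ) Ger
                                                           
                                                           
                                                           
                                                           
                                                           
                                                           
                                                           
                                                           


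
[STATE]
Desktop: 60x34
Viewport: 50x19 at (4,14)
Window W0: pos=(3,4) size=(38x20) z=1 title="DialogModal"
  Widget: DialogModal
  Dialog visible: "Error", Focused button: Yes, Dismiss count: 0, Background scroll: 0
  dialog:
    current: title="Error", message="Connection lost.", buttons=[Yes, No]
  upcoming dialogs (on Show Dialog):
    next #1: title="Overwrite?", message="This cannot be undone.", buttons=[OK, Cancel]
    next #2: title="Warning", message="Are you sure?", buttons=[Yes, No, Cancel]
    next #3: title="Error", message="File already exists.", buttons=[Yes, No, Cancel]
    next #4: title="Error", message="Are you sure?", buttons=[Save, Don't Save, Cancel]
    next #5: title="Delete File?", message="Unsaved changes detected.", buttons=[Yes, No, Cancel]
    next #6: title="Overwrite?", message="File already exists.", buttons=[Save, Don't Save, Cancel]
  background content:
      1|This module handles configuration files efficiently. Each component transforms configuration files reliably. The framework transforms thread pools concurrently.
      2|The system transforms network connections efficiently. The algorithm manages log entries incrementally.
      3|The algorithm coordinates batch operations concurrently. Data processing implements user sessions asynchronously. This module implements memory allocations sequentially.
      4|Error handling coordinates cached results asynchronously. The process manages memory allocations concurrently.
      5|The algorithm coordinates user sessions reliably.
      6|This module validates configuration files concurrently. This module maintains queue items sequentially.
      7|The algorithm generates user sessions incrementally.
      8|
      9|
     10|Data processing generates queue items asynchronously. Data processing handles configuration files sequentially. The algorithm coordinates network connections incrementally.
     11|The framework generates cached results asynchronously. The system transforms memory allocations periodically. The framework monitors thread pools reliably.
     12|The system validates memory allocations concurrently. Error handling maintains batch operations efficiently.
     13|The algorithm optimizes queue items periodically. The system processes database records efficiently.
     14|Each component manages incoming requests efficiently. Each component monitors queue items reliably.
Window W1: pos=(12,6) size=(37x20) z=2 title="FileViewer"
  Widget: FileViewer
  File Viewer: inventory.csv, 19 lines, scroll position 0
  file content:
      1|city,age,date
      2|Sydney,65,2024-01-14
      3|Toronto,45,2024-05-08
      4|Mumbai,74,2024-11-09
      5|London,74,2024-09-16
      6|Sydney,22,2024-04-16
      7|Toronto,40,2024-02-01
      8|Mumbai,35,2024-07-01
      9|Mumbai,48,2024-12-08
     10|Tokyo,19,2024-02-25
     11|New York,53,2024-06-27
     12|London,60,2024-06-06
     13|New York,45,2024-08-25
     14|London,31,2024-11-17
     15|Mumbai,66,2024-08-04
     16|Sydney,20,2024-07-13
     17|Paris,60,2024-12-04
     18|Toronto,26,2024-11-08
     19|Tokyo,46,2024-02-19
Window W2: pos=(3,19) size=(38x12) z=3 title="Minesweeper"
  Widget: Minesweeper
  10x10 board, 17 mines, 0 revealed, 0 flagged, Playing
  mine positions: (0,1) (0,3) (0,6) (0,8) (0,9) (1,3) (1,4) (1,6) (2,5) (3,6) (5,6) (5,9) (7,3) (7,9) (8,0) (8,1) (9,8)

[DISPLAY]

        ┃Sydney,22,2024-04-16              ░┃     
        ┃Toronto,40,2024-02-01             ░┃     
Data pro┃Mumbai,35,2024-07-01              ░┃     
The fram┃Mumbai,48,2024-12-08              ░┃     
The syst┃Tokyo,19,2024-02-25               ░┃     
━━━━━━━━━━━━━━━━━━━━━━━━━━━━━━━━━━━━┓      ░┃     
 Minesweeper                        ┃      ░┃     
────────────────────────────────────┨      ░┃     
■■■■■■■■■■                          ┃      ░┃     
■■■■■■■■■■                          ┃      ░┃     
■■■■■■■■■■                          ┃      ▼┃     
■■■■■■■■■■                          ┃━━━━━━━┛     
■■■■■■■■■■                          ┃             
■■■■■■■■■■                          ┃             
■■■■■■■■■■                          ┃             
■■■■■■■■■■                          ┃             
━━━━━━━━━━━━━━━━━━━━━━━━━━━━━━━━━━━━┛             
                                                  
                                                  


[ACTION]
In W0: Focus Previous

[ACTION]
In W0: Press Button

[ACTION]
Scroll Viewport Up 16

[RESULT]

                                                  
                                                  
                                                  
                                                  
━━━━━━━━━━━━━━━━━━━━━━━━━━━━━━━━━━━━┓             
 DialogModal                        ┃             
────────┏━━━━━━━━━━━━━━━━━━━━━━━━━━━━━━━━━━━┓     
This mod┃ FileViewer                        ┃     
The syst┠───────────────────────────────────┨     
The algo┃city,age,date                     ▲┃     
Error ha┃Sydney,65,2024-01-14              █┃     
The algo┃Toronto,45,2024-05-08             ░┃     
This mod┃Mumbai,74,2024-11-09              ░┃     
The algo┃London,74,2024-09-16              ░┃     
        ┃Sydney,22,2024-04-16              ░┃     
        ┃Toronto,40,2024-02-01             ░┃     
Data pro┃Mumbai,35,2024-07-01              ░┃     
The fram┃Mumbai,48,2024-12-08              ░┃     
The syst┃Tokyo,19,2024-02-25               ░┃     


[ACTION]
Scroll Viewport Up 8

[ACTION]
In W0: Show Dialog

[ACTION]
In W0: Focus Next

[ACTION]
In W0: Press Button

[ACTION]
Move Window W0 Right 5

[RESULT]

                                                  
                                                  
                                                  
                                                  
    ┏━━━━━━━━━━━━━━━━━━━━━━━━━━━━━━━━━━━━┓        
    ┃ DialogModal                        ┃        
    ┠───┏━━━━━━━━━━━━━━━━━━━━━━━━━━━━━━━━━━━┓     
    ┃Thi┃ FileViewer                        ┃     
    ┃The┠───────────────────────────────────┨     
    ┃The┃city,age,date                     ▲┃     
    ┃Err┃Sydney,65,2024-01-14              █┃     
    ┃The┃Toronto,45,2024-05-08             ░┃     
    ┃Thi┃Mumbai,74,2024-11-09              ░┃     
    ┃The┃London,74,2024-09-16              ░┃     
    ┃   ┃Sydney,22,2024-04-16              ░┃     
    ┃   ┃Toronto,40,2024-02-01             ░┃     
    ┃Dat┃Mumbai,35,2024-07-01              ░┃     
    ┃The┃Mumbai,48,2024-12-08              ░┃     
    ┃The┃Tokyo,19,2024-02-25               ░┃     


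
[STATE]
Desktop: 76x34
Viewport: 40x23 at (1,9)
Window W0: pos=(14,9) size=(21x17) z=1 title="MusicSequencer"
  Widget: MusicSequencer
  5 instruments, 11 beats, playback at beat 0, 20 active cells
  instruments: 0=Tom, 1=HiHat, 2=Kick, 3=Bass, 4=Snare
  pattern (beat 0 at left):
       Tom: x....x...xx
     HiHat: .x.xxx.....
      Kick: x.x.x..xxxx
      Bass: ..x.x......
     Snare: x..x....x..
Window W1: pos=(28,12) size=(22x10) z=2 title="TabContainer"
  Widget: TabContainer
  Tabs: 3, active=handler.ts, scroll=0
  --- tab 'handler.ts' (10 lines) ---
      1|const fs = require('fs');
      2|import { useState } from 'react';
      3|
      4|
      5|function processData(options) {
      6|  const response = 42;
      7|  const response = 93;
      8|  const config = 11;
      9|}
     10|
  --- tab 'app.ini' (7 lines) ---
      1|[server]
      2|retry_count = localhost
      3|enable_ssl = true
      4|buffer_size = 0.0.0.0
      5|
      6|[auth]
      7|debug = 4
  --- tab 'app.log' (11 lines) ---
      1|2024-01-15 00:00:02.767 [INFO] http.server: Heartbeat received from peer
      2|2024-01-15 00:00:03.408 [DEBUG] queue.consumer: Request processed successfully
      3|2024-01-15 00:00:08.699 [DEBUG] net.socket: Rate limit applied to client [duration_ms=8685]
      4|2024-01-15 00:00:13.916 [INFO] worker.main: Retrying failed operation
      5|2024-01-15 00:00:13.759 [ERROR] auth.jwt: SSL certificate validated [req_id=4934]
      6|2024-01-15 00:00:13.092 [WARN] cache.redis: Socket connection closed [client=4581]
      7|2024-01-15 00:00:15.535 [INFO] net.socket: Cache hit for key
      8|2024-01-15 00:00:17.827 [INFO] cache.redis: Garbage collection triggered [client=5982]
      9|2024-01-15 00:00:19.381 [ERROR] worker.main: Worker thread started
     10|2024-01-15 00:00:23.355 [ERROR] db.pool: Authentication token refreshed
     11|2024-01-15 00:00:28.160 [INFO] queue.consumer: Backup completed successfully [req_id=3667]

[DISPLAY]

             ┏━━━━━━━━━━━━━━━━━━━┓      
             ┃ MusicSequencer    ┃      
             ┠───────────────────┨      
             ┃      ▼123456┏━━━━━━━━━━━━
             ┃   Tom█····█·┃ TabContaine
             ┃ HiHat·█·███·┠────────────
             ┃  Kick█·█·█··┃[handler.ts]
             ┃  Bass··█·█··┃────────────
             ┃ Snare█··█···┃const fs = r
             ┃             ┃import { use
             ┃             ┃            
             ┃             ┃            
             ┃             ┗━━━━━━━━━━━━
             ┃                   ┃      
             ┃                   ┃      
             ┃                   ┃      
             ┗━━━━━━━━━━━━━━━━━━━┛      
                                        
                                        
                                        
                                        
                                        
                                        


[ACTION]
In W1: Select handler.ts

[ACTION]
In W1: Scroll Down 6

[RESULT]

             ┏━━━━━━━━━━━━━━━━━━━┓      
             ┃ MusicSequencer    ┃      
             ┠───────────────────┨      
             ┃      ▼123456┏━━━━━━━━━━━━
             ┃   Tom█····█·┃ TabContaine
             ┃ HiHat·█·███·┠────────────
             ┃  Kick█·█·█··┃[handler.ts]
             ┃  Bass··█·█··┃────────────
             ┃ Snare█··█···┃  const resp
             ┃             ┃  const conf
             ┃             ┃}           
             ┃             ┃            
             ┃             ┗━━━━━━━━━━━━
             ┃                   ┃      
             ┃                   ┃      
             ┃                   ┃      
             ┗━━━━━━━━━━━━━━━━━━━┛      
                                        
                                        
                                        
                                        
                                        
                                        


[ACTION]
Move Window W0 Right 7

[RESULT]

                    ┏━━━━━━━━━━━━━━━━━━━
                    ┃ MusicSequencer    
                    ┠───────────────────
                    ┃      ┏━━━━━━━━━━━━
                    ┃   Tom┃ TabContaine
                    ┃ HiHat┠────────────
                    ┃  Kick┃[handler.ts]
                    ┃  Bass┃────────────
                    ┃ Snare┃  const resp
                    ┃      ┃  const conf
                    ┃      ┃}           
                    ┃      ┃            
                    ┃      ┗━━━━━━━━━━━━
                    ┃                   
                    ┃                   
                    ┃                   
                    ┗━━━━━━━━━━━━━━━━━━━
                                        
                                        
                                        
                                        
                                        
                                        


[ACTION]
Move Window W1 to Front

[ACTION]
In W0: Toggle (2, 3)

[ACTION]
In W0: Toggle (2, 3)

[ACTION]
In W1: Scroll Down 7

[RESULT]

                    ┏━━━━━━━━━━━━━━━━━━━
                    ┃ MusicSequencer    
                    ┠───────────────────
                    ┃      ┏━━━━━━━━━━━━
                    ┃   Tom┃ TabContaine
                    ┃ HiHat┠────────────
                    ┃  Kick┃[handler.ts]
                    ┃  Bass┃────────────
                    ┃ Snare┃            
                    ┃      ┃            
                    ┃      ┃            
                    ┃      ┃            
                    ┃      ┗━━━━━━━━━━━━
                    ┃                   
                    ┃                   
                    ┃                   
                    ┗━━━━━━━━━━━━━━━━━━━
                                        
                                        
                                        
                                        
                                        
                                        


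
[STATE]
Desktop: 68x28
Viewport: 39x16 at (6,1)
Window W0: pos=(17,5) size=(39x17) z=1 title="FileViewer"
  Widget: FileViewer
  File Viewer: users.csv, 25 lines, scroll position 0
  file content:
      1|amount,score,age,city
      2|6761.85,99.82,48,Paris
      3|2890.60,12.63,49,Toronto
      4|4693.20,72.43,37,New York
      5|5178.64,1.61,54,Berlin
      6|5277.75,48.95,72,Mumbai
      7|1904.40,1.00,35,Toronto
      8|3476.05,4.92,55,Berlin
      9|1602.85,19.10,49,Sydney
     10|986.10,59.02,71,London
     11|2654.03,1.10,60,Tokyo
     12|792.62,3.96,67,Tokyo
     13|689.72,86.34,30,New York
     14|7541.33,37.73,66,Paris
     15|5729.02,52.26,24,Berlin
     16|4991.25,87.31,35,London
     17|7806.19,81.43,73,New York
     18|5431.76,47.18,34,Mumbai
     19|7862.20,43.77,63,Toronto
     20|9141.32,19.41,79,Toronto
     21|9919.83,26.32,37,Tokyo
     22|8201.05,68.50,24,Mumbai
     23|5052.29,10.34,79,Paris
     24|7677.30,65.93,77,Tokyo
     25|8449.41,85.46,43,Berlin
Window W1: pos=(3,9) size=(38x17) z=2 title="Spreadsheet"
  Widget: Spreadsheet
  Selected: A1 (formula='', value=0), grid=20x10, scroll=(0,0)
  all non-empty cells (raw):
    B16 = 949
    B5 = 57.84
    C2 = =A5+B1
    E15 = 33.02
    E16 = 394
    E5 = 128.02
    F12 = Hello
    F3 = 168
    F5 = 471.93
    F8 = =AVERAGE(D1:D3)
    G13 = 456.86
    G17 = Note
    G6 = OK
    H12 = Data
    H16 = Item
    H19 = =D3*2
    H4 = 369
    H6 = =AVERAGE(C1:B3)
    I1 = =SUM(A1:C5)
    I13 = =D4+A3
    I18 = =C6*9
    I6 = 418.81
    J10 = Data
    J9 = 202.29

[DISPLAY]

                                       
                                       
                                       
                                       
           ┏━━━━━━━━━━━━━━━━━━━━━━━━━━━
           ┃ FileViewer                
           ┠───────────────────────────
           ┃amount,score,age,city      
━━━━━━━━━━━━━━━━━━━━━━━━━━━━━━━━━━┓    
preadsheet                        ┃o   
──────────────────────────────────┨rk  
:                                 ┃    
     A       B       C       D    ┃    
----------------------------------┃    
1      [0]       0       0       0┃    
2        0       0       0       0┃    


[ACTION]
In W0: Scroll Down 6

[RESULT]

                                       
                                       
                                       
                                       
           ┏━━━━━━━━━━━━━━━━━━━━━━━━━━━
           ┃ FileViewer                
           ┠───────────────────────────
           ┃1904.40,1.00,35,Toronto    
━━━━━━━━━━━━━━━━━━━━━━━━━━━━━━━━━━┓    
preadsheet                        ┃    
──────────────────────────────────┨    
:                                 ┃    
     A       B       C       D    ┃    
----------------------------------┃k   
1      [0]       0       0       0┃    
2        0       0       0       0┃    


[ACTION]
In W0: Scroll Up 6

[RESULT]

                                       
                                       
                                       
                                       
           ┏━━━━━━━━━━━━━━━━━━━━━━━━━━━
           ┃ FileViewer                
           ┠───────────────────────────
           ┃amount,score,age,city      
━━━━━━━━━━━━━━━━━━━━━━━━━━━━━━━━━━┓    
preadsheet                        ┃o   
──────────────────────────────────┨rk  
:                                 ┃    
     A       B       C       D    ┃    
----------------------------------┃    
1      [0]       0       0       0┃    
2        0       0       0       0┃    


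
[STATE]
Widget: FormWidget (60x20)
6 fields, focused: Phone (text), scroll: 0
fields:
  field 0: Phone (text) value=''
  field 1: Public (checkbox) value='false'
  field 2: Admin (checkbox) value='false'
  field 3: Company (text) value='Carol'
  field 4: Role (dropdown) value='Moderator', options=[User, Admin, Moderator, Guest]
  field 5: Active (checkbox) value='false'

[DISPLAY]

> Phone:      [                                            ]
  Public:     [ ]                                           
  Admin:      [ ]                                           
  Company:    [Carol                                       ]
  Role:       [Moderator                                  ▼]
  Active:     [ ]                                           
                                                            
                                                            
                                                            
                                                            
                                                            
                                                            
                                                            
                                                            
                                                            
                                                            
                                                            
                                                            
                                                            
                                                            


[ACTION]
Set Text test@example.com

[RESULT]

> Phone:      [test@example.com                            ]
  Public:     [ ]                                           
  Admin:      [ ]                                           
  Company:    [Carol                                       ]
  Role:       [Moderator                                  ▼]
  Active:     [ ]                                           
                                                            
                                                            
                                                            
                                                            
                                                            
                                                            
                                                            
                                                            
                                                            
                                                            
                                                            
                                                            
                                                            
                                                            


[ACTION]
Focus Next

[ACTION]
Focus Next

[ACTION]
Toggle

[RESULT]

  Phone:      [test@example.com                            ]
  Public:     [ ]                                           
> Admin:      [x]                                           
  Company:    [Carol                                       ]
  Role:       [Moderator                                  ▼]
  Active:     [ ]                                           
                                                            
                                                            
                                                            
                                                            
                                                            
                                                            
                                                            
                                                            
                                                            
                                                            
                                                            
                                                            
                                                            
                                                            


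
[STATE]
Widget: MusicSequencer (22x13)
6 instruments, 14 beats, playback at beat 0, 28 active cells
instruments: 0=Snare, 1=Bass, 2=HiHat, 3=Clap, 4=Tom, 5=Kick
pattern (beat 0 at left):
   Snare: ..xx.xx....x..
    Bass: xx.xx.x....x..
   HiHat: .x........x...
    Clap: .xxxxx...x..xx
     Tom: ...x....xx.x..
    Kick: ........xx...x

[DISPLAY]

      ▼1234567890123  
 Snare··██·██····█··  
  Bass██·██·█····█··  
 HiHat·█········█···  
  Clap·█████···█··██  
   Tom···█····██·█··  
  Kick········██···█  
                      
                      
                      
                      
                      
                      


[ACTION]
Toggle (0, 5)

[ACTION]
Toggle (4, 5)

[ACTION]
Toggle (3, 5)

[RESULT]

      ▼1234567890123  
 Snare··██··█····█··  
  Bass██·██·█····█··  
 HiHat·█········█···  
  Clap·████····█··██  
   Tom···█·█··██·█··  
  Kick········██···█  
                      
                      
                      
                      
                      
                      


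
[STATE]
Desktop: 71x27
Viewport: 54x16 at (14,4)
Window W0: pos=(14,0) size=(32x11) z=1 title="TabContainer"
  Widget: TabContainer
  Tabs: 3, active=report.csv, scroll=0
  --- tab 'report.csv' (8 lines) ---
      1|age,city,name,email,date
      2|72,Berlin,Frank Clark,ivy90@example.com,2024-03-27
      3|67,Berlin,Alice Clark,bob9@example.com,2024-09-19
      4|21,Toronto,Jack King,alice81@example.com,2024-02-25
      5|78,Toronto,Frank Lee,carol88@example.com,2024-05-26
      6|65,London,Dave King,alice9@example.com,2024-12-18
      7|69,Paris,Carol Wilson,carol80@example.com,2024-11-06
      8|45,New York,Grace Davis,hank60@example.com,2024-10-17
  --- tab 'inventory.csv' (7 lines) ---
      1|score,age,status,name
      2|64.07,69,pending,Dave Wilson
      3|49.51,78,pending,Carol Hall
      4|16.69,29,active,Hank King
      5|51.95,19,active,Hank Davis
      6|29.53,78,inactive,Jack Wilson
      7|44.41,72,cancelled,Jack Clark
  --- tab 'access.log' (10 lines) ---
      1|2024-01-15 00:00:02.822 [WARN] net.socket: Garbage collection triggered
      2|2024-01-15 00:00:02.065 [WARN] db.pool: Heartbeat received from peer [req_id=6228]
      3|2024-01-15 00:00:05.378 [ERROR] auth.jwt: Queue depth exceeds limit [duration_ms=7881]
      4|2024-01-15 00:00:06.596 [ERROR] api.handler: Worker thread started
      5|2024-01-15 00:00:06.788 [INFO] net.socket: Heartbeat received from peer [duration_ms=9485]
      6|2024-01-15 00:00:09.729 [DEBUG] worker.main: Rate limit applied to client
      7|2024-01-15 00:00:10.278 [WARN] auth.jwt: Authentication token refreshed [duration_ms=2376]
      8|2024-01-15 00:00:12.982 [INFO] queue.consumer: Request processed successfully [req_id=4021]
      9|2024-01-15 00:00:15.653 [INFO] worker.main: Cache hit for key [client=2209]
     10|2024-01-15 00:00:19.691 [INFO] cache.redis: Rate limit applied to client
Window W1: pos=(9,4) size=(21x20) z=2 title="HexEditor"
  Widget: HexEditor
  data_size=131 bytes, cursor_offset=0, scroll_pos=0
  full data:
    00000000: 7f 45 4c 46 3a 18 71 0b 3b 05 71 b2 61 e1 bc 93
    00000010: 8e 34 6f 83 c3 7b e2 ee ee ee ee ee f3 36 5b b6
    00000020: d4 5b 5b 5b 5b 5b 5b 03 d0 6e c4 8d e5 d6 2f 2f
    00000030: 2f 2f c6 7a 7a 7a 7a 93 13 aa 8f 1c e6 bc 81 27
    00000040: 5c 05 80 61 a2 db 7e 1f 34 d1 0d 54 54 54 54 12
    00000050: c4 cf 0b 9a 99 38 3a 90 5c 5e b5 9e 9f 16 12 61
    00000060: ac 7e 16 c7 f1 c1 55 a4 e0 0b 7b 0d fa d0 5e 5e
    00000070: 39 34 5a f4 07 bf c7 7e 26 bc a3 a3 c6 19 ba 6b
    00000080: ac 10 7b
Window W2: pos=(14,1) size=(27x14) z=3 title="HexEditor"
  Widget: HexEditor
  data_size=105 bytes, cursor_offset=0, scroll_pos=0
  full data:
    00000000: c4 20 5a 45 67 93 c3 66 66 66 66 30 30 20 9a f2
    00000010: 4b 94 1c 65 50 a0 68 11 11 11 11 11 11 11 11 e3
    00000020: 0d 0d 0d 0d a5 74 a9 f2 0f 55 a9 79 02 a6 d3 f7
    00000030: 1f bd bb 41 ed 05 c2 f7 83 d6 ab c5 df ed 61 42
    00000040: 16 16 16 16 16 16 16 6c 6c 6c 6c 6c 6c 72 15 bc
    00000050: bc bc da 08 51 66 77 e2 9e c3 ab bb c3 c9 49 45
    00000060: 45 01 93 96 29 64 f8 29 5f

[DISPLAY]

┃00000000  C4 20 5a 45 67 ┃────┃                      
┃00000010  4b 94 1c 65 50 ┃    ┃                      
┃00000020  0d 0d 0d 0d a5 ┃0@ex┃                      
┃00000030  1f bd bb 41 ed ┃@exa┃                      
┃00000040  16 16 16 16 16 ┃81@e┃                      
┃00000050  bc bc da 08 51 ┃88@e┃                      
┃00000060  45 01 93 96 29 ┃━━━━┛                      
┃                         ┃                           
┃                         ┃                           
┃                         ┃                           
┗━━━━━━━━━━━━━━━━━━━━━━━━━┛                           
0080  ac 10 7b ┃                                      
               ┃                                      
               ┃                                      
               ┃                                      
               ┃                                      


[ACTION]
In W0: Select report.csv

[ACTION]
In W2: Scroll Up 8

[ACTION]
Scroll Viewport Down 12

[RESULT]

┃                         ┃                           
┃                         ┃                           
┃                         ┃                           
┗━━━━━━━━━━━━━━━━━━━━━━━━━┛                           
0080  ac 10 7b ┃                                      
               ┃                                      
               ┃                                      
               ┃                                      
               ┃                                      
               ┃                                      
               ┃                                      
               ┃                                      
━━━━━━━━━━━━━━━┛                                      
                                                      
                                                      
                                                      


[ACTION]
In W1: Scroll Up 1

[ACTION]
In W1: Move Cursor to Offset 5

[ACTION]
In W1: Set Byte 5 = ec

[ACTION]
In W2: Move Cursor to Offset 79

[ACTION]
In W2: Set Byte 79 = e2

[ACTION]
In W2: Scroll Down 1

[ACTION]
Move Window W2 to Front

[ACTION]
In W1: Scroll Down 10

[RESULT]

┃                         ┃                           
┃                         ┃                           
┃                         ┃                           
┗━━━━━━━━━━━━━━━━━━━━━━━━━┛                           
               ┃                                      
               ┃                                      
               ┃                                      
               ┃                                      
               ┃                                      
               ┃                                      
               ┃                                      
               ┃                                      
━━━━━━━━━━━━━━━┛                                      
                                                      
                                                      
                                                      


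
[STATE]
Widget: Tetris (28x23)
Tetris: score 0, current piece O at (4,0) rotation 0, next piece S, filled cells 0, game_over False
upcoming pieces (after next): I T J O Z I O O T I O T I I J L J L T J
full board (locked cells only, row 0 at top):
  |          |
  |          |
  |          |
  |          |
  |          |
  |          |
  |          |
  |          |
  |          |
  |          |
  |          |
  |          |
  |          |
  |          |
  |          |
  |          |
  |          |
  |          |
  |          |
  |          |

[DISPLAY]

    ▓▓    │Next:            
    ▓▓    │ ░░              
          │░░               
          │                 
          │                 
          │                 
          │Score:           
          │0                
          │                 
          │                 
          │                 
          │                 
          │                 
          │                 
          │                 
          │                 
          │                 
          │                 
          │                 
          │                 
          │                 
          │                 
          │                 


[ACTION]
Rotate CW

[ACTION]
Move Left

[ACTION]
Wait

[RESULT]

          │Next:            
   ▓▓     │ ░░              
   ▓▓     │░░               
          │                 
          │                 
          │                 
          │Score:           
          │0                
          │                 
          │                 
          │                 
          │                 
          │                 
          │                 
          │                 
          │                 
          │                 
          │                 
          │                 
          │                 
          │                 
          │                 
          │                 


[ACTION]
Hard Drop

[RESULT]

    ░░    │Next:            
   ░░     │████             
          │                 
          │                 
          │                 
          │                 
          │Score:           
          │0                
          │                 
          │                 
          │                 
          │                 
          │                 
          │                 
          │                 
          │                 
          │                 
          │                 
   ▓▓     │                 
   ▓▓     │                 
          │                 
          │                 
          │                 


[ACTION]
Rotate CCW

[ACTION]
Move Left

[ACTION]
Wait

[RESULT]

          │Next:            
  ░       │████             
  ░░      │                 
   ░      │                 
          │                 
          │                 
          │Score:           
          │0                
          │                 
          │                 
          │                 
          │                 
          │                 
          │                 
          │                 
          │                 
          │                 
          │                 
   ▓▓     │                 
   ▓▓     │                 
          │                 
          │                 
          │                 
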